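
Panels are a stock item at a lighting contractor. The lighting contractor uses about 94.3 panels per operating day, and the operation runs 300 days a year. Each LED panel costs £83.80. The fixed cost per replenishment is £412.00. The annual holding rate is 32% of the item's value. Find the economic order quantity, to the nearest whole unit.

Q* ≈ 932 panels

Annual demand D = 94.3 × 300 = 28,290.
Holding cost H = 0.32 × £83.80 = £26.8160 per unit per year.
EOQ = √(2DS / H) = √(2 × 28,290 × 412 / 26.816).
= √(23,310,960 / 26.816) = √869,292.9594 ≈ 932.359.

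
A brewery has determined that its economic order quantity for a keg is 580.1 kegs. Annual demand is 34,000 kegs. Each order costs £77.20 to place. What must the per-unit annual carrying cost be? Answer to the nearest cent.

Invert the EOQ relation Q*² = 2DS/H.
From Q* = √(2DS/H): H = 2DS / Q*² = 2 × 34,000 × 77.2 / 580.1² = 15.5999.

H ≈ £15.60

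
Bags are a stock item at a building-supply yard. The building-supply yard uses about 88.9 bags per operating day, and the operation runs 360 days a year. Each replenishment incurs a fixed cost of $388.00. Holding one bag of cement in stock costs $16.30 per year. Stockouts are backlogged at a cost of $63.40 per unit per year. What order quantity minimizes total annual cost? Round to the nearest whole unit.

Q* ≈ 1,384 bags

Annual demand D = 88.9 × 360 = 32,004.
With planned backorders, Q* = √(2DS/H) · √((H+B)/B).
√(2DS/H) = √(2 × 32,004 × 388 / 16.3) = 1234.352.
√((H+B)/B) = √((16.3+63.4)/63.4) = 1.1212.
Q* ≈ 1383.961.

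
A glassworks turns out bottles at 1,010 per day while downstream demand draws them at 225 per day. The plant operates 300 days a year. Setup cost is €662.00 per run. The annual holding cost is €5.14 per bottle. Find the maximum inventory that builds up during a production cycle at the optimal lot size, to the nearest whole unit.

Annual demand D = 225 × 300 = 67,500.
Production build-up factor (1 − d/p) = 1 − 225/1,010 = 0.7772.
Q* = √(2DS / (H(1 − d/p))) = √(2 × 67,500 × 662 / (5.14 × 0.7772)).
= √(89,370,000 / 3.995) ≈ 4729.772.
Maximum inventory = Q*(1 − d/p) = 4729.772 × 0.7772 ≈ 3676.110.

I_max ≈ 3,676 bottles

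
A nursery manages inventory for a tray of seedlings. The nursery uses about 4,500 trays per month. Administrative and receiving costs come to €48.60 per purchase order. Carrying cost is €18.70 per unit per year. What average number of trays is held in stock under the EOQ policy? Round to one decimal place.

Annual demand D = 4,500 × 12 = 54,000.
Q* = √(2DS/H) = √(2 × 54,000 × 48.6 / 18.7) ≈ 529.80.
Average inventory = Q*/2 ≈ 529.80 / 2 = 264.898.

Average inventory ≈ 264.9 trays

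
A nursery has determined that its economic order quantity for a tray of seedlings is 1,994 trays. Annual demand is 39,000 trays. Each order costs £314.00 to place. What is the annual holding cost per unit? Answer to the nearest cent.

H ≈ £6.16

Invert the EOQ relation Q*² = 2DS/H.
From Q* = √(2DS/H): H = 2DS / Q*² = 2 × 39,000 × 314 / 1,994² = 6.1599.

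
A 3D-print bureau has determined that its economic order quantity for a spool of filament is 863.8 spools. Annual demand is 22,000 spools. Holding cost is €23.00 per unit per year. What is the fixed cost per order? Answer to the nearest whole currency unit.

S ≈ €390

The basic EOQ model gives Q* = √(2DS/H); rearrange for the unknown.
From Q* = √(2DS/H): S = Q*²H / (2D) = 863.8² × 23 / (2 × 22,000) = 390.0332.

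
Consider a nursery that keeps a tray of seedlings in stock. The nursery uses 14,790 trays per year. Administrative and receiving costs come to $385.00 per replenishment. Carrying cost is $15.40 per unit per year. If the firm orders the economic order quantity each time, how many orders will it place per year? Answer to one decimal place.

N ≈ 17.2 orders per year

The optimal lot size = √(2DS/H) = √(2 × 14,790 × 385 / 15.4) ≈ 859.94.
Orders per year = D / Q* = 14,790 / 859.94 ≈ 17.199.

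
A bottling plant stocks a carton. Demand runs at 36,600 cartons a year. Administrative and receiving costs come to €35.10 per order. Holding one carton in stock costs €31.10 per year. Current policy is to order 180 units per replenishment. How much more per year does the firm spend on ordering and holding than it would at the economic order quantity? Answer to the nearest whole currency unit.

Extra cost ≈ €997 per year

EOQ = √(2DS/H) = √(2 × 36,600 × 35.1 / 31.1) ≈ 287.43.
Cost at Q* = (D/Q*)S + (Q*/2)H = √(2DSH) ≈ €8,939.01.
Cost at Q = 180: (36,600/180)×35.1 + (180/2)×31.1 = €7,137.00 + €2,799.00 = €9,936.00.
Excess = €9,936.00 − €8,939.01 = €996.99.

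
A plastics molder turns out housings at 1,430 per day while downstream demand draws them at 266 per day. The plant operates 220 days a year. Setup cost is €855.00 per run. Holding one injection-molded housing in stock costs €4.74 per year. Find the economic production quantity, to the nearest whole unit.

Annual demand D = 266 × 220 = 58,520.
Production build-up factor (1 − d/p) = 1 − 266/1,430 = 0.8140.
Q* = √(2DS / (H(1 − d/p))) = √(2 × 58,520 × 855 / (4.74 × 0.8140)).
= √(100,069,200 / 3.8583) ≈ 5092.753.

Q* ≈ 5,093 housings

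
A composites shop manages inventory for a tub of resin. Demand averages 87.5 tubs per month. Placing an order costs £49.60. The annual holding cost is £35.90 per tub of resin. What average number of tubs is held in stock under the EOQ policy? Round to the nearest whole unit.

Average inventory ≈ 27 tubs

Annual demand D = 87.5 × 12 = 1,050.
Q* = √(2DS/H) = √(2 × 1,050 × 49.6 / 35.9) ≈ 53.86.
Average inventory = Q*/2 ≈ 53.86 / 2 = 26.932.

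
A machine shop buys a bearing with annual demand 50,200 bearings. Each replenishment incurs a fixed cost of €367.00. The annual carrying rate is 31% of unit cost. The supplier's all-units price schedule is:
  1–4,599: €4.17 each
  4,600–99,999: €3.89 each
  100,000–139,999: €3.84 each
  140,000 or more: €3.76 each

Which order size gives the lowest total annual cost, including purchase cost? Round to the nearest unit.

Holding cost per unit per year at price C is H = 0.31·C.
Evaluate total cost at each tier's feasible EOQ or, if the EOQ is below the tier, at the tier's minimum quantity.
Tier 1 (€4.17): EOQ = 5338.9 exceeds tier's upper bound 4599, so this tier is dominated.
EOQ at €3.89 = 5527.7 (feasible in tier 2): TC = 50,200×€3.89 + (50,200/5527.7)×367 + (5527.7/2)×0.31×€3.89 = €201,943.85.
EOQ at €3.84 = 5563.6 < 100000, so use break Q=100000: TC = 50,200×€3.84 + (50,200/100000.0)×367 + (100000.0/2)×0.31×€3.84 = €252,472.23.
EOQ at €3.76 = 5622.4 < 140000, so use break Q=140000: TC = 50,200×€3.76 + (50,200/140000.0)×367 + (140000.0/2)×0.31×€3.76 = €270,475.60.
Lowest total cost is €201,943.85 at Q = 5527.7.

Q* ≈ 5,528 bearings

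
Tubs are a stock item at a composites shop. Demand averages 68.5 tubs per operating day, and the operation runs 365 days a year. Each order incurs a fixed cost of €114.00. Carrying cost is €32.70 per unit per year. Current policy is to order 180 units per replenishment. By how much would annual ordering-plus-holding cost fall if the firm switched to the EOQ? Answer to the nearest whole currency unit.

Annual demand D = 68.5 × 365 = 25,002.5.
EOQ = √(2DS/H) = √(2 × 25,002.5 × 114 / 32.7) ≈ 417.53.
Cost at Q* = (D/Q*)S + (Q*/2)H = √(2DSH) ≈ €13,653.15.
Cost at Q = 180: (25,002.5/180)×114 + (180/2)×32.7 = €15,834.92 + €2,943.00 = €18,777.92.
Excess = €18,777.92 − €13,653.15 = €5,124.76.

Extra cost ≈ €5,125 per year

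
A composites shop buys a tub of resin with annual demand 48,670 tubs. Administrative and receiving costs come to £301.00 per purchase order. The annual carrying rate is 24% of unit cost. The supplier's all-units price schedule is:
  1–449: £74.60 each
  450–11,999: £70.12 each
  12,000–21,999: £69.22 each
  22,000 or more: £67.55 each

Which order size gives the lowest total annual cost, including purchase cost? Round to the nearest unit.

Holding cost per unit per year at price C is H = 0.24·C.
Evaluate total cost at each tier's feasible EOQ or, if the EOQ is below the tier, at the tier's minimum quantity.
Tier 1 (£74.60): EOQ = 1279.2 exceeds tier's upper bound 449, so this tier is dominated.
EOQ at £70.12 = 1319.5 (feasible in tier 2): TC = 48,670×£70.12 + (48,670/1319.5)×301 + (1319.5/2)×0.24×£70.12 = £3,434,945.64.
EOQ at £69.22 = 1328.0 < 12000, so use break Q=12000: TC = 48,670×£69.22 + (48,670/12000.0)×301 + (12000.0/2)×0.24×£69.22 = £3,469,835.01.
EOQ at £67.55 = 1344.3 < 22000, so use break Q=22000: TC = 48,670×£67.55 + (48,670/22000.0)×301 + (22000.0/2)×0.24×£67.55 = £3,466,656.39.
Lowest total cost is £3,434,945.64 at Q = 1319.5.

Q* ≈ 1,319 tubs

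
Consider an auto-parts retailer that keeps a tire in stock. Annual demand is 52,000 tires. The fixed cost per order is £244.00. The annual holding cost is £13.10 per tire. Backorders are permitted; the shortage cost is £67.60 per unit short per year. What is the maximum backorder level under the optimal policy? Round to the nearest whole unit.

With planned backorders, Q* = √(2DS/H) · √((H+B)/B).
√(2DS/H) = √(2 × 52,000 × 244 / 13.1) = 1391.797.
√((H+B)/B) = √((13.1+67.6)/67.6) = 1.0926.
Q* ≈ 1520.685.
S* = Q* · H/(H+B) = 1520.685 × 13.1/80.7 ≈ 246.852.

S* ≈ 247 tires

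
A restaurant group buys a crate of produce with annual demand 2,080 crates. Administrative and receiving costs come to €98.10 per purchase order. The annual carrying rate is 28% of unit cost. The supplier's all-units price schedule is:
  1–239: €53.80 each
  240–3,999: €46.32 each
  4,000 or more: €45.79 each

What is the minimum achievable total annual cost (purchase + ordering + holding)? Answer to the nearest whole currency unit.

Holding cost per unit per year at price C is H = 0.28·C.
Evaluate total cost at each tier's feasible EOQ or, if the EOQ is below the tier, at the tier's minimum quantity.
EOQ at €53.80 = 164.6 (feasible in tier 1): TC = 2,080×€53.80 + (2,080/164.6)×98.1 + (164.6/2)×0.28×€53.80 = €114,383.43.
EOQ at €46.32 = 177.4 < 240, so use break Q=240: TC = 2,080×€46.32 + (2,080/240.0)×98.1 + (240.0/2)×0.28×€46.32 = €98,752.15.
EOQ at €45.79 = 178.4 < 4000, so use break Q=4000: TC = 2,080×€45.79 + (2,080/4000.0)×98.1 + (4000.0/2)×0.28×€45.79 = €120,936.61.
Lowest total cost among the candidates is at Q = 240.0.

TC* ≈ €98,752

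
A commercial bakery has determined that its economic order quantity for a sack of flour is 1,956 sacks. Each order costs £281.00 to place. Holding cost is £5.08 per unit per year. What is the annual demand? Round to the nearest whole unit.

Invert the EOQ relation Q*² = 2DS/H.
From Q* = √(2DS/H): D = Q*²H / (2S) = 1,956² × 5.08 / (2 × 281) = 34583.194.

D ≈ 34,583 sacks per year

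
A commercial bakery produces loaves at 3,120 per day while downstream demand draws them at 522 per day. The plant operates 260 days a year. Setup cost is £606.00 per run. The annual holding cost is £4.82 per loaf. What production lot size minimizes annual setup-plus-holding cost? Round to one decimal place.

Annual demand D = 522 × 260 = 135,720.
Production build-up factor (1 − d/p) = 1 − 522/3,120 = 0.8327.
Q* = √(2DS / (H(1 − d/p))) = √(2 × 135,720 × 606 / (4.82 × 0.8327)).
= √(164,492,640 / 4.0136) ≈ 6401.879.

Q* ≈ 6,401.9 loaves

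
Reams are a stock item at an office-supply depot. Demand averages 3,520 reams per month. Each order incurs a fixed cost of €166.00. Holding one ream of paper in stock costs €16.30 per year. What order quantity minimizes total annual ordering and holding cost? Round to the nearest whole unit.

Annual demand D = 3,520 × 12 = 42,240.
EOQ = √(2DS / H) = √(2 × 42,240 × 166 / 16.3).
= √(14,023,680 / 16.3) = √860,348.4663 ≈ 927.550.

Q* ≈ 928 reams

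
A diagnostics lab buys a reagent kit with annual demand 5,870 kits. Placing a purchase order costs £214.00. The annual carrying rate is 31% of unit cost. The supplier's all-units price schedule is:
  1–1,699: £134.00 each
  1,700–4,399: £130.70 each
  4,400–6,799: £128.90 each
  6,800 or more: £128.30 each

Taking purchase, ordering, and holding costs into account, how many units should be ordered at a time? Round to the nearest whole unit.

Holding cost per unit per year at price C is H = 0.31·C.
Evaluate total cost at each tier's feasible EOQ or, if the EOQ is below the tier, at the tier's minimum quantity.
EOQ at £134.00 = 245.9 (feasible in tier 1): TC = 5,870×£134.00 + (5,870/245.9)×214 + (245.9/2)×0.31×£134.00 = £796,795.84.
EOQ at £130.70 = 249.0 < 1700, so use break Q=1700: TC = 5,870×£130.70 + (5,870/1700.0)×214 + (1700.0/2)×0.31×£130.70 = £802,387.38.
EOQ at £128.90 = 250.7 < 4400, so use break Q=4400: TC = 5,870×£128.90 + (5,870/4400.0)×214 + (4400.0/2)×0.31×£128.90 = £844,838.30.
EOQ at £128.30 = 251.3 < 6800, so use break Q=6800: TC = 5,870×£128.30 + (5,870/6800.0)×214 + (6800.0/2)×0.31×£128.30 = £888,533.93.
Lowest total cost is £796,795.84 at Q = 245.9.

Q* ≈ 246 kits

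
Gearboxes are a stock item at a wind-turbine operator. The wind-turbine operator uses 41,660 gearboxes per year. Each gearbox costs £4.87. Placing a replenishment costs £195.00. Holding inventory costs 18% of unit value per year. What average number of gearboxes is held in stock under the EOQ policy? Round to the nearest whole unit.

Average inventory ≈ 2,153 gearboxes

Holding cost H = 0.18 × £4.87 = £0.8766 per unit per year.
EOQ = √(2DS/H) = √(2 × 41,660 × 195 / 0.8766) ≈ 4305.18.
Average inventory = Q*/2 ≈ 4305.18 / 2 = 2152.589.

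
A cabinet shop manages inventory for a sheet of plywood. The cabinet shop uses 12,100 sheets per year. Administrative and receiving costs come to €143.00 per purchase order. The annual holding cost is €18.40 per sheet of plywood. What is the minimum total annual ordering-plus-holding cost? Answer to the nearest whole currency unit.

EOQ = √(2DS/H) = √(2 × 12,100 × 143 / 18.4) ≈ 433.68.
At the optimum the two cost components are equal, so total cost = 2·(Q*/2)H = Q*·H.
Minimum total = √(2DSH) = √(2 × 12,100 × 143 × 18.4) ≈ 7979.664.

TC* ≈ €7,980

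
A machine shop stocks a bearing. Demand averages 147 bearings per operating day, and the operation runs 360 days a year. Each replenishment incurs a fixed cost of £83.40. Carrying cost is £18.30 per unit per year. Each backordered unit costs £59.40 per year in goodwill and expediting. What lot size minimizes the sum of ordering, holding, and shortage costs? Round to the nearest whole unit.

Q* ≈ 794 bearings

Annual demand D = 147 × 360 = 52,920.
With planned backorders, Q* = √(2DS/H) · √((H+B)/B).
√(2DS/H) = √(2 × 52,920 × 83.4 / 18.3) = 694.516.
√((H+B)/B) = √((18.3+59.4)/59.4) = 1.1437.
Q* ≈ 794.328.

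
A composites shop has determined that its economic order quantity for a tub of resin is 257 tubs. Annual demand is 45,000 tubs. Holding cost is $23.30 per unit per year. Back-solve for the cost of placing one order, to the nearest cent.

S ≈ $17.10

Squaring Q* = √(2DS/H) gives Q*² = 2DS/H.
From Q* = √(2DS/H): S = Q*²H / (2D) = 257² × 23.3 / (2 × 45,000) = 17.0994.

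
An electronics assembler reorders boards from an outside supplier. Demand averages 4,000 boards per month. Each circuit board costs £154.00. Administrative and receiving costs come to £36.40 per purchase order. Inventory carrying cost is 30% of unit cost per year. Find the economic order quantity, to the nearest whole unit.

Annual demand D = 4,000 × 12 = 48,000.
Holding cost H = 0.30 × £154.00 = £46.2000 per unit per year.
EOQ = √(2DS / H) = √(2 × 48,000 × 36.4 / 46.2).
= √(3,494,400 / 46.2) = √75,636.3636 ≈ 275.021.

Q* ≈ 275 boards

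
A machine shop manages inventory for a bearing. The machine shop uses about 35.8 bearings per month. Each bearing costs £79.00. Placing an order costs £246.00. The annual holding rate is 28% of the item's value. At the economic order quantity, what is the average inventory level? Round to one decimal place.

Annual demand D = 35.8 × 12 = 429.6.
Holding cost H = 0.28 × £79.00 = £22.1200 per unit per year.
EOQ = √(2DS/H) = √(2 × 429.6 × 246 / 22.12) ≈ 97.75.
Average inventory = Q*/2 ≈ 97.75 / 2 = 48.876.

Average inventory ≈ 48.9 bearings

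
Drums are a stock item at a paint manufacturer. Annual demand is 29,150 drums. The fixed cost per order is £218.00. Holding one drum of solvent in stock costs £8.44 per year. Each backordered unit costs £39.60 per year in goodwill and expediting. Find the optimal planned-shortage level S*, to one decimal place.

With planned backorders, Q* = √(2DS/H) · √((H+B)/B).
√(2DS/H) = √(2 × 29,150 × 218 / 8.44) = 1227.132.
√((H+B)/B) = √((8.44+39.6)/39.6) = 1.1014.
Q* ≈ 1351.591.
S* = Q* · H/(H+B) = 1351.591 × 8.44/48.04 ≈ 237.457.

S* ≈ 237.5 drums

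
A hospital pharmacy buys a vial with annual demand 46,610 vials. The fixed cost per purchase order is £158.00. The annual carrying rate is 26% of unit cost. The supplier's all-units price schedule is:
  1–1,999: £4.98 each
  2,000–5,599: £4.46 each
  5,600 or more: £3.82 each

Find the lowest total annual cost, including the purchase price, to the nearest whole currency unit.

TC* ≈ £182,146

Holding cost per unit per year at price C is H = 0.26·C.
Evaluate total cost at each tier's feasible EOQ or, if the EOQ is below the tier, at the tier's minimum quantity.
Tier 1 (£4.98): EOQ = 3372.7 exceeds tier's upper bound 1999, so this tier is dominated.
EOQ at £4.46 = 3563.9 (feasible in tier 2): TC = 46,610×£4.46 + (46,610/3563.9)×158 + (3563.9/2)×0.26×£4.46 = £212,013.33.
EOQ at £3.82 = 3850.9 < 5600, so use break Q=5600: TC = 46,610×£3.82 + (46,610/5600.0)×158 + (5600.0/2)×0.26×£3.82 = £182,146.23.
Lowest total cost among the candidates is at Q = 5600.0.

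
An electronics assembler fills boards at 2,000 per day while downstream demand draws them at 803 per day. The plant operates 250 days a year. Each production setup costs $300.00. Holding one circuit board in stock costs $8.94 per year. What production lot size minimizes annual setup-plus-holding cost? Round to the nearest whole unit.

Annual demand D = 803 × 250 = 200,750.
Production build-up factor (1 − d/p) = 1 − 803/2,000 = 0.5985.
Q* = √(2DS / (H(1 − d/p))) = √(2 × 200,750 × 300 / (8.94 × 0.5985)).
= √(120,450,000 / 5.3506) ≈ 4744.632.

Q* ≈ 4,745 boards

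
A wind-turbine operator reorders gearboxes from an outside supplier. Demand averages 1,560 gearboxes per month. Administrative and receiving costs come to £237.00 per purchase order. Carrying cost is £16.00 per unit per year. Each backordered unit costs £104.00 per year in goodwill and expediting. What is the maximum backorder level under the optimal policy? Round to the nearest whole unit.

S* ≈ 107 gearboxes

Annual demand D = 1,560 × 12 = 18,720.
With planned backorders, Q* = √(2DS/H) · √((H+B)/B).
√(2DS/H) = √(2 × 18,720 × 237 / 16) = 744.701.
√((H+B)/B) = √((16+104)/104) = 1.0742.
Q* ≈ 799.937.
S* = Q* · H/(H+B) = 799.937 × 16/120 ≈ 106.658.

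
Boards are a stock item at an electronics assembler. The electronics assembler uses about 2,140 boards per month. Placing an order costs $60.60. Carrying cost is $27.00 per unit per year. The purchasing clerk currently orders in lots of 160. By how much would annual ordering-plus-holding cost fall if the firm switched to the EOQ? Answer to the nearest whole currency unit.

Extra cost ≈ $2,719 per year

Annual demand D = 2,140 × 12 = 25,680.
EOQ = √(2DS/H) = √(2 × 25,680 × 60.6 / 27) ≈ 339.52.
Cost at Q* = (D/Q*)S + (Q*/2)H = √(2DSH) ≈ $9,167.07.
Cost at Q = 160: (25,680/160)×60.6 + (160/2)×27 = $9,726.30 + $2,160.00 = $11,886.30.
Excess = $11,886.30 − $9,167.07 = $2,719.23.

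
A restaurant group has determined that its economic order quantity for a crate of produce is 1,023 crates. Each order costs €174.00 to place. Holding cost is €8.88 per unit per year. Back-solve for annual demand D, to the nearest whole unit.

The basic EOQ model gives Q* = √(2DS/H); rearrange for the unknown.
From Q* = √(2DS/H): D = Q*²H / (2S) = 1,023² × 8.88 / (2 × 174) = 26704.533.

D ≈ 26,705 crates per year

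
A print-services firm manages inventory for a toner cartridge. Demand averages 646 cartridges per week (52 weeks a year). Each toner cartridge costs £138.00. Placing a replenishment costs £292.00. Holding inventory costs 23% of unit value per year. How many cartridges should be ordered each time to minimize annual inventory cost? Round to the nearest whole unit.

Q* ≈ 786 cartridges

Annual demand D = 646 × 52 = 33,592.
Holding cost H = 0.23 × £138.00 = £31.7400 per unit per year.
EOQ = √(2DS / H) = √(2 × 33,592 × 292 / 31.74).
= √(19,617,728 / 31.74) = √618,075.8664 ≈ 786.178.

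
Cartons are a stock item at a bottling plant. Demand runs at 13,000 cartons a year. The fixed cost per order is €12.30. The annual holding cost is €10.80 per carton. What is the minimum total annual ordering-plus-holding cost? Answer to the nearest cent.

TC* ≈ €1,858.45

Q* = √(2DS/H) = √(2 × 13,000 × 12.3 / 10.8) ≈ 172.08.
At the optimum the two cost components are equal, so total cost = 2·(Q*/2)H = Q*·H.
Minimum total = √(2DSH) = √(2 × 13,000 × 12.3 × 10.8) ≈ 1858.451.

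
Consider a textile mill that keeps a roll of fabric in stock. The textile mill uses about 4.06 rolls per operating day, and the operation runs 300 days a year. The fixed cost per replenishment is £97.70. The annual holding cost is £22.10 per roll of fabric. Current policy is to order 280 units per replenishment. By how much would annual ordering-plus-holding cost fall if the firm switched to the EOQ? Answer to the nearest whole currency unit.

Annual demand D = 4.06 × 300 = 1,218.
EOQ = √(2DS/H) = √(2 × 1,218 × 97.7 / 22.1) ≈ 103.77.
Cost at Q* = (D/Q*)S + (Q*/2)H = √(2DSH) ≈ £2,293.41.
Cost at Q = 280: (1,218/280)×97.7 + (280/2)×22.1 = £424.99 + £3,094.00 = £3,518.99.
Excess = £3,518.99 − £2,293.41 = £1,225.58.

Extra cost ≈ £1,226 per year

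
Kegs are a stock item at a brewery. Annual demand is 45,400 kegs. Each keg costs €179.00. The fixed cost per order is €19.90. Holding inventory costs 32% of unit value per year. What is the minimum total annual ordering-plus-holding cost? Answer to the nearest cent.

Holding cost H = 0.32 × €179.00 = €57.2800 per unit per year.
Q* = √(2DS/H) = √(2 × 45,400 × 19.9 / 57.28) ≈ 177.61.
At Q*, ordering cost (D/Q*)S equals holding cost (Q*/2)H, each = √(DSH/2).
Minimum total = √(2DSH) = √(2 × 45,400 × 19.9 × 57.28) ≈ 10173.514.

TC* ≈ €10,173.51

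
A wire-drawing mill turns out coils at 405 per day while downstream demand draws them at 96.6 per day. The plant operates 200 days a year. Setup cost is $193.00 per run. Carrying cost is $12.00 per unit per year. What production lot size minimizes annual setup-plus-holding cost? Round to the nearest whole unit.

Q* ≈ 903 coils

Annual demand D = 96.6 × 200 = 19,320.
Production build-up factor (1 − d/p) = 1 − 96.6/405 = 0.7615.
Q* = √(2DS / (H(1 − d/p))) = √(2 × 19,320 × 193 / (12 × 0.7615)).
= √(7,457,520 / 9.1378) ≈ 903.393.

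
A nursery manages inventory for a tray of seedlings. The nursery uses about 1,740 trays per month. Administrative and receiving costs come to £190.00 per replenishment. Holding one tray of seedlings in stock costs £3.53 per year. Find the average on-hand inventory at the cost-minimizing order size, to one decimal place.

Average inventory ≈ 749.6 trays

Annual demand D = 1,740 × 12 = 20,880.
The optimal lot size = √(2DS/H) = √(2 × 20,880 × 190 / 3.53) ≈ 1499.23.
Average inventory = Q*/2 ≈ 1499.23 / 2 = 749.617.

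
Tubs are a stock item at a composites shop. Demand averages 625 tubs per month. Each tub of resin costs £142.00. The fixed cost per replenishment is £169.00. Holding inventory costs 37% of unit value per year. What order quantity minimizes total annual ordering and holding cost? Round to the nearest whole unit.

Annual demand D = 625 × 12 = 7,500.
Holding cost H = 0.37 × £142.00 = £52.5400 per unit per year.
EOQ = √(2DS / H) = √(2 × 7,500 × 169 / 52.54).
= √(2,535,000 / 52.54) = √48,248.9532 ≈ 219.656.

Q* ≈ 220 tubs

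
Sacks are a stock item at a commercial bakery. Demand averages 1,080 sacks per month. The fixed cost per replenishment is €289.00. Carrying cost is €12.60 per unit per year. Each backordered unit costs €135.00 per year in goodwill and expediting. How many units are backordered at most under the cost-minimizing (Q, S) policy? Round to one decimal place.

S* ≈ 68.8 sacks

Annual demand D = 1,080 × 12 = 12,960.
With planned backorders, Q* = √(2DS/H) · √((H+B)/B).
√(2DS/H) = √(2 × 12,960 × 289 / 12.6) = 771.048.
√((H+B)/B) = √((12.6+135)/135) = 1.0456.
Q* ≈ 806.227.
S* = Q* · H/(H+B) = 806.227 × 12.6/147.6 ≈ 68.824.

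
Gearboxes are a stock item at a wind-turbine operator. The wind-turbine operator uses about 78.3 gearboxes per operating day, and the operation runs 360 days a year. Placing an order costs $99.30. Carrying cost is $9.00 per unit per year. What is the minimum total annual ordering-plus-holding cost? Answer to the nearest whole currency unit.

TC* ≈ $7,098

Annual demand D = 78.3 × 360 = 28,188.
EOQ = √(2DS/H) = √(2 × 28,188 × 99.3 / 9) ≈ 788.68.
At Q*, ordering cost (D/Q*)S equals holding cost (Q*/2)H, each = √(DSH/2).
Minimum total = √(2DSH) = √(2 × 28,188 × 99.3 × 9) ≈ 7098.115.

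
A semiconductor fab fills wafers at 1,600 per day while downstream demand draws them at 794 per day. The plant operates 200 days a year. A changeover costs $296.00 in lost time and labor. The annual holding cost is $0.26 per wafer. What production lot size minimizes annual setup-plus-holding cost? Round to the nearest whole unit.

Annual demand D = 794 × 200 = 158,800.
Production build-up factor (1 − d/p) = 1 − 794/1,600 = 0.5037.
Q* = √(2DS / (H(1 − d/p))) = √(2 × 158,800 × 296 / (0.26 × 0.5037)).
= √(94,009,600 / 0.131) ≈ 26791.183.

Q* ≈ 26,791 wafers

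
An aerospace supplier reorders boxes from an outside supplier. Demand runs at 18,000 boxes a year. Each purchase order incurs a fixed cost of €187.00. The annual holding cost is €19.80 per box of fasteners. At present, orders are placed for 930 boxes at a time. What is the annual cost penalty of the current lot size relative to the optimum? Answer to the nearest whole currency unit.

Extra cost ≈ €1,281 per year

EOQ = √(2DS/H) = √(2 × 18,000 × 187 / 19.8) ≈ 583.10.
Cost at Q* = (D/Q*)S + (Q*/2)H = √(2DSH) ≈ €11,545.28.
Cost at Q = 930: (18,000/930)×187 + (930/2)×19.8 = €3,619.35 + €9,207.00 = €12,826.35.
Excess = €12,826.35 − €11,545.28 = €1,281.07.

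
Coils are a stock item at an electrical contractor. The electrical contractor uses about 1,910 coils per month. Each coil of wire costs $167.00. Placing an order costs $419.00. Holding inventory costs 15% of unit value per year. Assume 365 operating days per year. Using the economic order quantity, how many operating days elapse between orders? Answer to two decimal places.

Annual demand D = 1,910 × 12 = 22,920.
Holding cost H = 0.15 × $167.00 = $25.0500 per unit per year.
EOQ = √(2DS/H) = √(2 × 22,920 × 419 / 25.05) ≈ 875.64.
Cycle time = Q*/D × 365 = 875.64 / 22,920 × 365 ≈ 13.945 days.

T ≈ 13.94 days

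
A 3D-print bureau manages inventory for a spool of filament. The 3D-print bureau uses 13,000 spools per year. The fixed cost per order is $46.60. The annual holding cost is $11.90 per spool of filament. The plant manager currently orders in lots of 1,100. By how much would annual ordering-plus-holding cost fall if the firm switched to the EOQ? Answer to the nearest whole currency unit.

Extra cost ≈ $3,299 per year

EOQ = √(2DS/H) = √(2 × 13,000 × 46.6 / 11.9) ≈ 319.08.
Cost at Q* = (D/Q*)S + (Q*/2)H = √(2DSH) ≈ $3,797.11.
Cost at Q = 1,100: (13,000/1,100)×46.6 + (1,100/2)×11.9 = $550.73 + $6,545.00 = $7,095.73.
Excess = $7,095.73 − $3,797.11 = $3,298.62.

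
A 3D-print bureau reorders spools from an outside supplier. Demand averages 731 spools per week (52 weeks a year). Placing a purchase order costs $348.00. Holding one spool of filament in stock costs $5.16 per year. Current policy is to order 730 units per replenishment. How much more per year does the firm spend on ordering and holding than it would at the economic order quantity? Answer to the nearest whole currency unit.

Annual demand D = 731 × 52 = 38,012.
EOQ = √(2DS/H) = √(2 × 38,012 × 348 / 5.16) ≈ 2264.33.
Cost at Q* = (D/Q*)S + (Q*/2)H = √(2DSH) ≈ $11,683.95.
Cost at Q = 730: (38,012/730)×348 + (730/2)×5.16 = $18,120.79 + $1,883.40 = $20,004.19.
Excess = $20,004.19 − $11,683.95 = $8,320.24.

Extra cost ≈ $8,320 per year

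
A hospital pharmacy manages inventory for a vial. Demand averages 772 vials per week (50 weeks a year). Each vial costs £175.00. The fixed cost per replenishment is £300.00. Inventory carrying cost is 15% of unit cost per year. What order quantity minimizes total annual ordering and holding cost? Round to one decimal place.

Annual demand D = 772 × 50 = 38,600.
Holding cost H = 0.15 × £175.00 = £26.2500 per unit per year.
EOQ = √(2DS / H) = √(2 × 38,600 × 300 / 26.25).
= √(23,160,000 / 26.25) = √882,285.7143 ≈ 939.301.

Q* ≈ 939.3 vials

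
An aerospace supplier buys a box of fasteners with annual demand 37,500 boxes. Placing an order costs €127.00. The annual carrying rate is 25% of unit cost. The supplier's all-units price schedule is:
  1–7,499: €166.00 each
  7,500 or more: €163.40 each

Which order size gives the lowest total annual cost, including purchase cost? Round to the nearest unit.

Holding cost per unit per year at price C is H = 0.25·C.
Candidates are each tier's EOQ (if it falls in that tier) and each price-break quantity.
EOQ at €166.00 = 479.1 (feasible in tier 1): TC = 37,500×€166.00 + (37,500/479.1)×127 + (479.1/2)×0.25×€166.00 = €6,244,881.84.
EOQ at €163.40 = 482.9 < 7500, so use break Q=7500: TC = 37,500×€163.40 + (37,500/7500.0)×127 + (7500.0/2)×0.25×€163.40 = €6,281,322.50.
Lowest total cost is €6,244,881.84 at Q = 479.1.

Q* ≈ 479 boxes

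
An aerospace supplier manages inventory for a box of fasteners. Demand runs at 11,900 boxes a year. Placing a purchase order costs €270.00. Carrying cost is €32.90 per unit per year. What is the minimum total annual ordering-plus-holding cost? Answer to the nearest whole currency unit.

TC* ≈ €14,540

The optimal lot size = √(2DS/H) = √(2 × 11,900 × 270 / 32.9) ≈ 441.95.
At Q*, ordering cost (D/Q*)S equals holding cost (Q*/2)H, each = √(DSH/2).
Minimum total = √(2DSH) = √(2 × 11,900 × 270 × 32.9) ≈ 14540.131.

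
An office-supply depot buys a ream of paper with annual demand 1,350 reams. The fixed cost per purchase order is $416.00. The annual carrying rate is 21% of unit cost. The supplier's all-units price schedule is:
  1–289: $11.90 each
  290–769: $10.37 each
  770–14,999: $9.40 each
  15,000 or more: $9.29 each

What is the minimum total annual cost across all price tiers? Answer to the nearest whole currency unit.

TC* ≈ $14,179

Holding cost per unit per year at price C is H = 0.21·C.
For each price level, check whether its EOQ is feasible; otherwise the best quantity at that price is the breakpoint.
Tier 1 ($11.90): EOQ = 670.4 exceeds tier's upper bound 289, so this tier is dominated.
EOQ at $10.37 = 718.2 (feasible in tier 2): TC = 1,350×$10.37 + (1,350/718.2)×416 + (718.2/2)×0.21×$10.37 = $15,563.47.
EOQ at $9.40 = 754.3 < 770, so use break Q=770: TC = 1,350×$9.40 + (1,350/770.0)×416 + (770.0/2)×0.21×$9.40 = $14,179.34.
EOQ at $9.29 = 758.8 < 15000, so use break Q=15000: TC = 1,350×$9.29 + (1,350/15000.0)×416 + (15000.0/2)×0.21×$9.29 = $27,210.69.
Lowest total cost among the candidates is at Q = 770.0.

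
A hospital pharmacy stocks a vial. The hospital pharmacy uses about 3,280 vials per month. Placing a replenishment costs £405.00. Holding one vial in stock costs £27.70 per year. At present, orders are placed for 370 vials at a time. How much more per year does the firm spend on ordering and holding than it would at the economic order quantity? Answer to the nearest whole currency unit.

Annual demand D = 3,280 × 12 = 39,360.
EOQ = √(2DS/H) = √(2 × 39,360 × 405 / 27.7) ≈ 1072.83.
Cost at Q* = (D/Q*)S + (Q*/2)H = √(2DSH) ≈ £29,717.34.
Cost at Q = 370: (39,360/370)×405 + (370/2)×27.7 = £43,083.24 + £5,124.50 = £48,207.74.
Excess = £48,207.74 − £29,717.34 = £18,490.40.

Extra cost ≈ £18,490 per year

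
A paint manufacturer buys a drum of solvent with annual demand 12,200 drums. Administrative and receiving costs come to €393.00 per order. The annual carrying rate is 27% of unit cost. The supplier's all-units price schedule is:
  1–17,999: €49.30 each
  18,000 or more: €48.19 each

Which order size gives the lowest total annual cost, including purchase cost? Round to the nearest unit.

Holding cost per unit per year at price C is H = 0.27·C.
For each price level, check whether its EOQ is feasible; otherwise the best quantity at that price is the breakpoint.
EOQ at €49.30 = 848.8 (feasible in tier 1): TC = 12,200×€49.30 + (12,200/848.8)×393 + (848.8/2)×0.27×€49.30 = €612,757.87.
EOQ at €48.19 = 858.5 < 18000, so use break Q=18000: TC = 12,200×€48.19 + (12,200/18000.0)×393 + (18000.0/2)×0.27×€48.19 = €705,286.07.
Lowest total cost is €612,757.87 at Q = 848.8.

Q* ≈ 849 drums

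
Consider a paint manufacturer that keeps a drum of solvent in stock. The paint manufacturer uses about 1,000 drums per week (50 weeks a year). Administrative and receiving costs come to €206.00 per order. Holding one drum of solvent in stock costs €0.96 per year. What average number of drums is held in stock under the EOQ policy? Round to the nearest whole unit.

Annual demand D = 1,000 × 50 = 50,000.
Q* = √(2DS/H) = √(2 × 50,000 × 206 / 0.96) ≈ 4632.31.
Average inventory = Q*/2 ≈ 4632.31 / 2 = 2316.157.

Average inventory ≈ 2,316 drums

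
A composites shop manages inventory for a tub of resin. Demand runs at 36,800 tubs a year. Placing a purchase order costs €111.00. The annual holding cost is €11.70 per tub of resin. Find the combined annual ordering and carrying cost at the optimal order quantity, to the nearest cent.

Q* = √(2DS/H) = √(2 × 36,800 × 111 / 11.7) ≈ 835.62.
At the optimum the two cost components are equal, so total cost = 2·(Q*/2)H = Q*·H.
Minimum total = √(2DSH) = √(2 × 36,800 × 111 × 11.7) ≈ 9776.723.

TC* ≈ €9,776.72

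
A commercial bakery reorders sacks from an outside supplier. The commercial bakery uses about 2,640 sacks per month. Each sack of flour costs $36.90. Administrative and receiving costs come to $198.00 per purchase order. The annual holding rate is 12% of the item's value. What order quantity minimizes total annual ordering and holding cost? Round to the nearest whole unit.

Annual demand D = 2,640 × 12 = 31,680.
Holding cost H = 0.12 × $36.90 = $4.4280 per unit per year.
EOQ = √(2DS / H) = √(2 × 31,680 × 198 / 4.428).
= √(12,545,280 / 4.428) = √2,833,170.7317 ≈ 1683.203.

Q* ≈ 1,683 sacks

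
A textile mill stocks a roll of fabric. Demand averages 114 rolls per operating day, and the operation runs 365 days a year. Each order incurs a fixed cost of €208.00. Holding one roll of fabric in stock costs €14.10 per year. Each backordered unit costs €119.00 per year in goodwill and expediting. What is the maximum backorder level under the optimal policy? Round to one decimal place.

S* ≈ 124.1 rolls

Annual demand D = 114 × 365 = 41,610.
With planned backorders, Q* = √(2DS/H) · √((H+B)/B).
√(2DS/H) = √(2 × 41,610 × 208 / 14.1) = 1107.990.
√((H+B)/B) = √((14.1+119)/119) = 1.0576.
Q* ≈ 1171.795.
S* = Q* · H/(H+B) = 1171.795 × 14.1/133.1 ≈ 124.135.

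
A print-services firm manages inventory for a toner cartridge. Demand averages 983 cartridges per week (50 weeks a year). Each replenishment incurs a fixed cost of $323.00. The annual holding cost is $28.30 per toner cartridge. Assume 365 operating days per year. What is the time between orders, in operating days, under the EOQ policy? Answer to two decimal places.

Annual demand D = 983 × 50 = 49,150.
Q* = √(2DS/H) = √(2 × 49,150 × 323 / 28.3) ≈ 1059.22.
Cycle time = Q*/D × 365 = 1059.22 / 49,150 × 365 ≈ 7.866 days.

T ≈ 7.87 days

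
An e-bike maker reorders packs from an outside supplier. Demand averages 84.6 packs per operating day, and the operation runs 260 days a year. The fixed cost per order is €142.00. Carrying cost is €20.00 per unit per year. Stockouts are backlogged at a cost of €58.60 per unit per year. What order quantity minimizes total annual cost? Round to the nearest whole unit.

Q* ≈ 647 packs

Annual demand D = 84.6 × 260 = 21,996.
With planned backorders, Q* = √(2DS/H) · √((H+B)/B).
√(2DS/H) = √(2 × 21,996 × 142 / 20) = 558.877.
√((H+B)/B) = √((20+58.6)/58.6) = 1.1581.
Q* ≈ 647.260.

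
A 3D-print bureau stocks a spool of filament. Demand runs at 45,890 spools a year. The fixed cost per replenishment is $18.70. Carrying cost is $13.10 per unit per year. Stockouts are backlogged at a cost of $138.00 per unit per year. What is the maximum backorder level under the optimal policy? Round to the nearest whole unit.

S* ≈ 33 spools

With planned backorders, Q* = √(2DS/H) · √((H+B)/B).
√(2DS/H) = √(2 × 45,890 × 18.7 / 13.1) = 361.959.
√((H+B)/B) = √((13.1+138)/138) = 1.0464.
Q* ≈ 378.749.
S* = Q* · H/(H+B) = 378.749 × 13.1/151.1 ≈ 32.837.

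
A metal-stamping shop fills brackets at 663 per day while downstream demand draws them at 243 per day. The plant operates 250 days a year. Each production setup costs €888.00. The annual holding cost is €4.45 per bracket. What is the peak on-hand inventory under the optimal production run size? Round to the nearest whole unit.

Annual demand D = 243 × 250 = 60,750.
Production build-up factor (1 − d/p) = 1 − 243/663 = 0.6335.
Q* = √(2DS / (H(1 − d/p))) = √(2 × 60,750 × 888 / (4.45 × 0.6335)).
= √(107,892,000 / 2.819) ≈ 6186.524.
Maximum inventory = Q*(1 − d/p) = 6186.524 × 0.6335 ≈ 3919.065.

I_max ≈ 3,919 brackets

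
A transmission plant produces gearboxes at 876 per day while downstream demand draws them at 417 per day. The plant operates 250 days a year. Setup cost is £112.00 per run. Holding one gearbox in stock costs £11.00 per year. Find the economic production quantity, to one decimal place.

Annual demand D = 417 × 250 = 104,250.
Production build-up factor (1 − d/p) = 1 − 417/876 = 0.5240.
Q* = √(2DS / (H(1 − d/p))) = √(2 × 104,250 × 112 / (11 × 0.5240)).
= √(23,352,000 / 5.7637) ≈ 2012.850.

Q* ≈ 2,012.8 gearboxes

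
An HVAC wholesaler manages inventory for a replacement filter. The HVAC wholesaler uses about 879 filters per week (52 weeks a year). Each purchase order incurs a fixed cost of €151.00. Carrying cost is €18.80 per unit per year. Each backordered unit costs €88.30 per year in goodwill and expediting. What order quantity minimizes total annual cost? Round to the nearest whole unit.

Q* ≈ 944 filters

Annual demand D = 879 × 52 = 45,708.
With planned backorders, Q* = √(2DS/H) · √((H+B)/B).
√(2DS/H) = √(2 × 45,708 × 151 / 18.8) = 856.881.
√((H+B)/B) = √((18.8+88.3)/88.3) = 1.1013.
Q* ≈ 943.702.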